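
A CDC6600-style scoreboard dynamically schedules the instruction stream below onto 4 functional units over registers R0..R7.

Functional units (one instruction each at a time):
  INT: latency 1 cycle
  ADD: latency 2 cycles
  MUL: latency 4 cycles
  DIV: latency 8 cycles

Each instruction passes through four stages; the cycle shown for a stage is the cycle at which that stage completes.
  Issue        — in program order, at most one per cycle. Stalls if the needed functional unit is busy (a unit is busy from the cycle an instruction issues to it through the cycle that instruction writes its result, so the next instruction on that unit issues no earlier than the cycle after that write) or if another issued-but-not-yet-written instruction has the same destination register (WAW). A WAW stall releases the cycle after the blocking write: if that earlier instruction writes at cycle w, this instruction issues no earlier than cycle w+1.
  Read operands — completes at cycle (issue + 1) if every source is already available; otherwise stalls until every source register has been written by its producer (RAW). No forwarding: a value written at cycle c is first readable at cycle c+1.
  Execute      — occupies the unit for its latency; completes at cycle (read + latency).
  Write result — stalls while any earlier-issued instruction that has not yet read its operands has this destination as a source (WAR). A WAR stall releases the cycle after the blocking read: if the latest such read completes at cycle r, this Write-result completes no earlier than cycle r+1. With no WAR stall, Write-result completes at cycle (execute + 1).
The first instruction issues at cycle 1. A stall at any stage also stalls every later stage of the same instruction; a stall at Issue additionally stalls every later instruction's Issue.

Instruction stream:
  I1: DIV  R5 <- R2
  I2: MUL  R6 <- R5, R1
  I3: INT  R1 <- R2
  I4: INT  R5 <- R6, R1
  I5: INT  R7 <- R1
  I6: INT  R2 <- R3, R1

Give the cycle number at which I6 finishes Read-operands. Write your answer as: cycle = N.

cycle = 26

[I1] 1/2/10/11
[I2] 2/12/16/17  (RAW R5: wait I1 write@11)
[I3] 3/4/5/13  (WAR R1: wait I2 read@12)
[I4] 14/18/19/20  (struct: INT busy until I3 writes@13; RAW R6: wait I2 write@17)
[I5] 21/22/23/24  (struct: INT busy until I4 writes@20)
[I6] 25/26/27/28  (struct: INT busy until I5 writes@24)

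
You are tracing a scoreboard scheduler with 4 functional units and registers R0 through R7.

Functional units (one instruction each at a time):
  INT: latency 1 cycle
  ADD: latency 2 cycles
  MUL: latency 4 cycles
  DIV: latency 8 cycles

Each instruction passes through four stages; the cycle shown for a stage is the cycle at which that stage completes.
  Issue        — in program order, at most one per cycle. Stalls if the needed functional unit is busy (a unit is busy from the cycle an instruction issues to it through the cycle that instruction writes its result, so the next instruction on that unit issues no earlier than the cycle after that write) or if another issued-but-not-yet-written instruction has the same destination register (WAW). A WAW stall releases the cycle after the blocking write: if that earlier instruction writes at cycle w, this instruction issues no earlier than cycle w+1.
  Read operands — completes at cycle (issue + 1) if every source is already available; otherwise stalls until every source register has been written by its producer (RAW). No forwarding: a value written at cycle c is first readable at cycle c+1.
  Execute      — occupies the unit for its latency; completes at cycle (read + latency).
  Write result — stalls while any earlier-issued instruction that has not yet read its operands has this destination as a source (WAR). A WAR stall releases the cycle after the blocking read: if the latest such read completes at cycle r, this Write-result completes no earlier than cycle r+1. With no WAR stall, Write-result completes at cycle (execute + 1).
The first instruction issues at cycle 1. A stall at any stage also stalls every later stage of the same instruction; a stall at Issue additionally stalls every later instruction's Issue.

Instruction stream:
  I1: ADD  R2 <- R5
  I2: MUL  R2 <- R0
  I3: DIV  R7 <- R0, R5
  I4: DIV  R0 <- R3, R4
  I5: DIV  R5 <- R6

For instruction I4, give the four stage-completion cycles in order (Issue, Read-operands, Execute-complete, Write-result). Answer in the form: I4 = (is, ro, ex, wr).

[I1] 1/2/4/5
[I2] 6/7/11/12  (WAW R2: wait I1 write@5)
[I3] 7/8/16/17
[I4] 18/19/27/28  (struct: DIV busy until I3 writes@17)
[I5] 29/30/38/39  (struct: DIV busy until I4 writes@28)

I4 = (18, 19, 27, 28)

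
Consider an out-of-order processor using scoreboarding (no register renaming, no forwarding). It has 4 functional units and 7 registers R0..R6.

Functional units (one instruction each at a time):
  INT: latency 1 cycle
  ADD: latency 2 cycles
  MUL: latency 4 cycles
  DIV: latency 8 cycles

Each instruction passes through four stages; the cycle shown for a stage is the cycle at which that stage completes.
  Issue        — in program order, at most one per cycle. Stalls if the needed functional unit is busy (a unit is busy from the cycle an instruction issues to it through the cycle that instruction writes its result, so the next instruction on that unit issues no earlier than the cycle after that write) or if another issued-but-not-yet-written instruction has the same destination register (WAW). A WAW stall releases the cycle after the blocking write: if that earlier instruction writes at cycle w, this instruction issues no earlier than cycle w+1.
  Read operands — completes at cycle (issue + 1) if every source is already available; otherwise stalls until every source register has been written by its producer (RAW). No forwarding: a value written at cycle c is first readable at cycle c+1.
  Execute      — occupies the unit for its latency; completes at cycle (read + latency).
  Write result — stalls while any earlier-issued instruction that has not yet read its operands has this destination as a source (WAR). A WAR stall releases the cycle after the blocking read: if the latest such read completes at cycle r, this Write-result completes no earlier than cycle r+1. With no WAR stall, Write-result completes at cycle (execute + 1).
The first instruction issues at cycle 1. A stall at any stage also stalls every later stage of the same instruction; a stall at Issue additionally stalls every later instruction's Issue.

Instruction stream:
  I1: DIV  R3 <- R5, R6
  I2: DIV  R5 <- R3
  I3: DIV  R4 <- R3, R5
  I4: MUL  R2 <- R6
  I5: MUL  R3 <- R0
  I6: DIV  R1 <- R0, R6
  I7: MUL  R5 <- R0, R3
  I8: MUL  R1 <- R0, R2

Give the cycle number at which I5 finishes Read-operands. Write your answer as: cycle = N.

  I1 | 1 | 2 | 10 | 11
  I2 | 12 | 13 | 21 | 22   struct: DIV busy until I1 writes@11
  I3 | 23 | 24 | 32 | 33   struct: DIV busy until I2 writes@22
  I4 | 24 | 25 | 29 | 30
  I5 | 31 | 32 | 36 | 37   struct: MUL busy until I4 writes@30
  I6 | 34 | 35 | 43 | 44   struct: DIV busy until I3 writes@33
  I7 | 38 | 39 | 43 | 44   struct: MUL busy until I5 writes@37
  I8 | 45 | 46 | 50 | 51   struct: MUL busy until I7 writes@44

cycle = 32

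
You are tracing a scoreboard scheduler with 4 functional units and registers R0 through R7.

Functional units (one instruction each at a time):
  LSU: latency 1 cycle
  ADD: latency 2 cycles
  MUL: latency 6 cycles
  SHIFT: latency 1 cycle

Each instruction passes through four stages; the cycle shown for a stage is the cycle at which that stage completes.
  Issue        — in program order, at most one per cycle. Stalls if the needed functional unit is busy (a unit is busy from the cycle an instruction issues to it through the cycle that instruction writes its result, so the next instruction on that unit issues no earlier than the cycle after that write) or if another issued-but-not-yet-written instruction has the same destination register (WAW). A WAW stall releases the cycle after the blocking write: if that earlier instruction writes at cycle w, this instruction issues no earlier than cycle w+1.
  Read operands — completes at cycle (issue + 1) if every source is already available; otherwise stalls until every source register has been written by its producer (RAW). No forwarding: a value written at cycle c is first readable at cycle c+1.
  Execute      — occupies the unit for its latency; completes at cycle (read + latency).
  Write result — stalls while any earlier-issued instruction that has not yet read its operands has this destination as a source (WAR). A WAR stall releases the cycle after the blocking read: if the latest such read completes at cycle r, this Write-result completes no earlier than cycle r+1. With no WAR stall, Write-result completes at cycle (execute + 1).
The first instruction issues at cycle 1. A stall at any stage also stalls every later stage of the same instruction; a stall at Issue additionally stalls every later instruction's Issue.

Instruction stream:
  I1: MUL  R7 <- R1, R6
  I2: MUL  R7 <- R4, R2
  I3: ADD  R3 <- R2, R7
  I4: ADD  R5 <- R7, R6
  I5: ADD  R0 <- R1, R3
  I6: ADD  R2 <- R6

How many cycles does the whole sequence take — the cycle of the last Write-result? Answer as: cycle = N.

cycle = 37

1) issue 1, read 2, done 8, write 9
2) issue 10, read 11, done 17, write 18  <struct: MUL busy until I1 writes@9>
3) issue 11, read 19, done 21, write 22  <RAW R7: wait I2 write@18>
4) issue 23, read 24, done 26, write 27  <struct: ADD busy until I3 writes@22>
5) issue 28, read 29, done 31, write 32  <struct: ADD busy until I4 writes@27>
6) issue 33, read 34, done 36, write 37  <struct: ADD busy until I5 writes@32>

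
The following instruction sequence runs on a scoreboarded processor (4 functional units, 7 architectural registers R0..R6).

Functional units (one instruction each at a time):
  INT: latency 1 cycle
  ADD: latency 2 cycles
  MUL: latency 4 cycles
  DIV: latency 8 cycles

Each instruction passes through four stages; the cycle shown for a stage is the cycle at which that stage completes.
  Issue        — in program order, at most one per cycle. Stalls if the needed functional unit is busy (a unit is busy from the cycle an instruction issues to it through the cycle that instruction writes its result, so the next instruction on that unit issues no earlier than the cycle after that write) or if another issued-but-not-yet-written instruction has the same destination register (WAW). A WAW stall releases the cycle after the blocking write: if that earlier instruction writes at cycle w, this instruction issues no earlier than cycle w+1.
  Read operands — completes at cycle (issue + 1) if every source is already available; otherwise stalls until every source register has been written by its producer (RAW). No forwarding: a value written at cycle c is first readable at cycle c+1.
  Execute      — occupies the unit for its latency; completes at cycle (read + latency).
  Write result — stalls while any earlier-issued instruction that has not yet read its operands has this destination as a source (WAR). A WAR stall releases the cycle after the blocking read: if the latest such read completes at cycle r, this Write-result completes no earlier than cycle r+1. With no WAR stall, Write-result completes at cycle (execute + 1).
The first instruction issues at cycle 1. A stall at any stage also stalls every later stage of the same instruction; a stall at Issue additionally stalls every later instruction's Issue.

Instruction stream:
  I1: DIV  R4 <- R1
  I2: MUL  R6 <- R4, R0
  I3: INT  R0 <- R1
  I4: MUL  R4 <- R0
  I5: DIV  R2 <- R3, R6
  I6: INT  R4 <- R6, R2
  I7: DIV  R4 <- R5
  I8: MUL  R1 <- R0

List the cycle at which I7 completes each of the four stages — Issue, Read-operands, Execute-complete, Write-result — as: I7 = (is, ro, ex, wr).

I7 = (33, 34, 42, 43)

[I1] 1/2/10/11
[I2] 2/12/16/17  (RAW R4: wait I1 write@11)
[I3] 3/4/5/13  (WAR R0: wait I2 read@12)
[I4] 18/19/23/24  (struct: MUL busy until I2 writes@17)
[I5] 19/20/28/29
[I6] 25/30/31/32  (WAW R4: wait I4 write@24; RAW R2: wait I5 write@29)
[I7] 33/34/42/43  (WAW R4: wait I6 write@32)
[I8] 34/35/39/40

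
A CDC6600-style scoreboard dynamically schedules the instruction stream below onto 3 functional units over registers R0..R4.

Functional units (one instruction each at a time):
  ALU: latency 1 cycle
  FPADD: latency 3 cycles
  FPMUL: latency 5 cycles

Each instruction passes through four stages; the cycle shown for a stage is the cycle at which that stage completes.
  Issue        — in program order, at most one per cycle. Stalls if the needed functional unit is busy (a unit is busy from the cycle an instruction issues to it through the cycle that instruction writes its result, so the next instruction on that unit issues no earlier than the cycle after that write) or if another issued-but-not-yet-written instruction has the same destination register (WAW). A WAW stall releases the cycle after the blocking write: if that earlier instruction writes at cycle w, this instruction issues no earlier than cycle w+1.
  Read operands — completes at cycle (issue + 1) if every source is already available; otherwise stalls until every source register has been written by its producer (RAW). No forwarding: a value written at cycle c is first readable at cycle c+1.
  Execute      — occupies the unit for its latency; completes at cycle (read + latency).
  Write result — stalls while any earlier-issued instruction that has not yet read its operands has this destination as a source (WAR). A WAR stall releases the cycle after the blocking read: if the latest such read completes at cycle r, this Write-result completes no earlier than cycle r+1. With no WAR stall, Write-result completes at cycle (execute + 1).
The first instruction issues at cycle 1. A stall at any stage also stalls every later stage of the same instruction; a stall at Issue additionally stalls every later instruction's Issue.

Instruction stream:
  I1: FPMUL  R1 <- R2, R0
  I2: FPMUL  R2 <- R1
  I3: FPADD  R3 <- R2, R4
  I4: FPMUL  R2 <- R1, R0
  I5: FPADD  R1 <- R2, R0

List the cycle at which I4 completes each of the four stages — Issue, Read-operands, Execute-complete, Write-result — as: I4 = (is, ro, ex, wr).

cycle 1: I1 dispatched to FPMUL
cycle 2: I1 operands ready
cycle 7: I1 complete
cycle 8: R1←I1
cycle 9: I2 dispatched to FPMUL
cycle 10: I2 operands ready, I3 dispatched to FPADD
cycle 15: I2 complete
cycle 16: R2←I2
cycle 17: I3 operands ready, I4 dispatched to FPMUL
cycle 18: I4 operands ready
cycle 20: I3 complete
cycle 21: R3←I3
cycle 22: I5 dispatched to FPADD
cycle 23: I4 complete
cycle 24: R2←I4
cycle 25: I5 operands ready
cycle 28: I5 complete
cycle 29: R1←I5

I4 = (17, 18, 23, 24)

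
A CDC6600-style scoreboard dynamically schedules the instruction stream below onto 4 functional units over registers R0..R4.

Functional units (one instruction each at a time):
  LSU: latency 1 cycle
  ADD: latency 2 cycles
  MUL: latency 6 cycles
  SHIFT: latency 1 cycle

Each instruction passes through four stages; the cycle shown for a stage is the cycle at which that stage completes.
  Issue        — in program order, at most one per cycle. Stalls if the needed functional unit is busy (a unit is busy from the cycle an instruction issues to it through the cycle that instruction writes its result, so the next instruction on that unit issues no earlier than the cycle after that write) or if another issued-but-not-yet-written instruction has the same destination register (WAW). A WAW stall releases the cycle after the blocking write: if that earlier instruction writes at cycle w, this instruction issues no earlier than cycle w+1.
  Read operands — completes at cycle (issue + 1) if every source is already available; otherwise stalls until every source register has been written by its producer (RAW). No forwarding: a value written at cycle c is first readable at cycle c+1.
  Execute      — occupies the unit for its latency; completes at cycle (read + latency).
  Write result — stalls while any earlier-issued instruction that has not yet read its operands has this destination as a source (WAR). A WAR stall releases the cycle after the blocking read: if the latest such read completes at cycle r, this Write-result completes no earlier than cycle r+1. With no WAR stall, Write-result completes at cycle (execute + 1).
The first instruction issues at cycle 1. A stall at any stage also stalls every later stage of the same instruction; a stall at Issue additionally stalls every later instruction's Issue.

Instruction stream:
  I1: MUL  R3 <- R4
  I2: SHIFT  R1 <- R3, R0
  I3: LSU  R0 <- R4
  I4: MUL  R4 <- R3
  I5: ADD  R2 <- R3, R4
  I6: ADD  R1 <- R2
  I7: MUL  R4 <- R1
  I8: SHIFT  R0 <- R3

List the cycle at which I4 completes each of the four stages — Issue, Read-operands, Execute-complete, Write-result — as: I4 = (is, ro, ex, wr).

I4 = (10, 11, 17, 18)

cycle 1: I1 dispatched to MUL
cycle 2: I1 operands ready; I2 dispatched to SHIFT
cycle 3: I3 dispatched to LSU
cycle 4: I3 operands ready
cycle 5: I3 complete
cycle 8: I1 complete
cycle 9: R3←I1
cycle 10: I2 operands ready; I4 dispatched to MUL
cycle 11: I2 complete; R0←I3; I4 operands ready; I5 dispatched to ADD
cycle 12: R1←I2
cycle 17: I4 complete
cycle 18: R4←I4
cycle 19: I5 operands ready
cycle 21: I5 complete
cycle 22: R2←I5
cycle 23: I6 dispatched to ADD
cycle 24: I6 operands ready; I7 dispatched to MUL
cycle 25: I8 dispatched to SHIFT
cycle 26: I6 complete; I8 operands ready
cycle 27: R1←I6; I8 complete
cycle 28: I7 operands ready; R0←I8
cycle 34: I7 complete
cycle 35: R4←I7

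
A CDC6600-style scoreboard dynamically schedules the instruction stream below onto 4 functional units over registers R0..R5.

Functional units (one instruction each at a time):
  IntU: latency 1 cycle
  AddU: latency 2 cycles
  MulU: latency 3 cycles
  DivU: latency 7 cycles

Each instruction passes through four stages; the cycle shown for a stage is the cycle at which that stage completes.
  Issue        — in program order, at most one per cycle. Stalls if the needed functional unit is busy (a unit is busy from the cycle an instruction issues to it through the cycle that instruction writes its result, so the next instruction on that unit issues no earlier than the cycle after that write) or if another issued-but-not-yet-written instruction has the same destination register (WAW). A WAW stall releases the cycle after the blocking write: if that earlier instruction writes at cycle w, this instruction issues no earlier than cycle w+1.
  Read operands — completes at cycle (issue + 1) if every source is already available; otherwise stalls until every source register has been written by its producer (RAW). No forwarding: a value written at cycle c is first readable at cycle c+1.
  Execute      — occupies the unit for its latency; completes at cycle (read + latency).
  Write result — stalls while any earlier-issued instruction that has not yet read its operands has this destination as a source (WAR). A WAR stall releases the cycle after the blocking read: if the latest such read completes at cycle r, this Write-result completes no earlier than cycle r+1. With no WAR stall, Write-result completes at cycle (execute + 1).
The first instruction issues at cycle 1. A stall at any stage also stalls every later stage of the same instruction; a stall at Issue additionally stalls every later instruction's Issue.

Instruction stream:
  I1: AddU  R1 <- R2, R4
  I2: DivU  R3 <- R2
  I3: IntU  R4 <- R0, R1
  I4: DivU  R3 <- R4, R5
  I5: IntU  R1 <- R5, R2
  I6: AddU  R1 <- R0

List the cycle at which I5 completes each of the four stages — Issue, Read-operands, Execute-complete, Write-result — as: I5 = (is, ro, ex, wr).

I5 = (13, 14, 15, 16)

t=1  I1 dispatched to AddU
t=2  I1 operands ready, I2 dispatched to DivU
t=3  I2 operands ready, I3 dispatched to IntU
t=4  I1 complete
t=5  R1←I1
t=6  I3 operands ready
t=7  I3 complete
t=8  R4←I3
t=10  I2 complete
t=11  R3←I2
t=12  I4 dispatched to DivU
t=13  I4 operands ready, I5 dispatched to IntU
t=14  I5 operands ready
t=15  I5 complete
t=16  R1←I5
t=17  I6 dispatched to AddU
t=18  I6 operands ready
t=20  I4 complete, I6 complete
t=21  R3←I4, R1←I6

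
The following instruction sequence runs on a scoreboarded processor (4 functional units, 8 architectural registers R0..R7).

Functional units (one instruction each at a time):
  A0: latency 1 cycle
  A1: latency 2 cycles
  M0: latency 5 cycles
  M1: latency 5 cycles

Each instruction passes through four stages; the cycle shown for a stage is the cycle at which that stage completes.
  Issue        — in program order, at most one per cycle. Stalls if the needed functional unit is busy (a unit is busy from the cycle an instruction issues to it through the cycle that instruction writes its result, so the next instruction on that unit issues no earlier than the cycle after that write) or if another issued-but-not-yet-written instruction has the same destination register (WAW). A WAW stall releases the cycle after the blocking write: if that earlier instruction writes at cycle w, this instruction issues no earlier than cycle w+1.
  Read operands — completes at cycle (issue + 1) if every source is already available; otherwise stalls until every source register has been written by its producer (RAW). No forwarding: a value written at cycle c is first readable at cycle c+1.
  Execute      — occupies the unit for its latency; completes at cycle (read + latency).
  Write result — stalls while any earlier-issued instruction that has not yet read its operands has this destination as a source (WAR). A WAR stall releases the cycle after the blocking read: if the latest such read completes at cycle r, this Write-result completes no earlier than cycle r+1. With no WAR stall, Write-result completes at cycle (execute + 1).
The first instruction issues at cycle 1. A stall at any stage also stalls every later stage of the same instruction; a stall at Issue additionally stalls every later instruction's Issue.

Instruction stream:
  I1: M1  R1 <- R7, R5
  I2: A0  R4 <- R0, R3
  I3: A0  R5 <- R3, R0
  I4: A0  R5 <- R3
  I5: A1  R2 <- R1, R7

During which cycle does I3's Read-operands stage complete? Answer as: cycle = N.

t=1  issue I1 (M1)
t=2  I1 read-ops, issue I2 (A0)
t=3  I2 read-ops
t=4  I2 finished on A0
t=5  I2→R4
t=6  issue I3 (A0)
t=7  I1 finished on M1, I3 read-ops
t=8  I1→R1, I3 finished on A0
t=9  I3→R5
t=10  issue I4 (A0)
t=11  I4 read-ops, issue I5 (A1)
t=12  I4 finished on A0, I5 read-ops
t=13  I4→R5
t=14  I5 finished on A1
t=15  I5→R2

cycle = 7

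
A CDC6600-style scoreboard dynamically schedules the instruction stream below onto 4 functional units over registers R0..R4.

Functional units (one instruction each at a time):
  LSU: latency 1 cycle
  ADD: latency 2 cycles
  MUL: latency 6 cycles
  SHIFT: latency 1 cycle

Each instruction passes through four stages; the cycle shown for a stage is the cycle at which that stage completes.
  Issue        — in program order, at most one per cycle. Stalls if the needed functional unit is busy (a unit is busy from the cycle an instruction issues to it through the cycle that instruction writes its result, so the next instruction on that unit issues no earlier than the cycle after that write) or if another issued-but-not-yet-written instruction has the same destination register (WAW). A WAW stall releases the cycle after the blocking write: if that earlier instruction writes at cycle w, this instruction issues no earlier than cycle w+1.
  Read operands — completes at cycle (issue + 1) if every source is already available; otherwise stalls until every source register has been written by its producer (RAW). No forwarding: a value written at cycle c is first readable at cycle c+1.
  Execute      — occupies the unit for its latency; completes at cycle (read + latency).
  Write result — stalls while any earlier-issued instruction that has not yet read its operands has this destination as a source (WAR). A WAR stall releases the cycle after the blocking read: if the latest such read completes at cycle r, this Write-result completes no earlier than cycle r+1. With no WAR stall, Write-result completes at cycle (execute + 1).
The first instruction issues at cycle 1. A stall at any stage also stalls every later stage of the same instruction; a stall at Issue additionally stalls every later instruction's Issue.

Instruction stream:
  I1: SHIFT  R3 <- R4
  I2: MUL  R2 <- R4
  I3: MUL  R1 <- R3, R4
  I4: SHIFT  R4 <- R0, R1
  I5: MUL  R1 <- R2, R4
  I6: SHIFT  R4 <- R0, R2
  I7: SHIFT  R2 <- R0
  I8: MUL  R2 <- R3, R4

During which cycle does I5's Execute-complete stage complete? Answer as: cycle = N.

  I1 | 1 | 2 | 3 | 4
  I2 | 2 | 3 | 9 | 10
  I3 | 11 | 12 | 18 | 19   struct: MUL busy until I2 writes@10
  I4 | 12 | 20 | 21 | 22   RAW R1: wait I3 write@19
  I5 | 20 | 23 | 29 | 30   struct: MUL busy until I3 writes@19 · RAW R4: wait I4 write@22
  I6 | 23 | 24 | 25 | 26   struct: SHIFT busy until I4 writes@22
  I7 | 27 | 28 | 29 | 30   struct: SHIFT busy until I6 writes@26
  I8 | 31 | 32 | 38 | 39   WAW R2: wait I7 write@30

cycle = 29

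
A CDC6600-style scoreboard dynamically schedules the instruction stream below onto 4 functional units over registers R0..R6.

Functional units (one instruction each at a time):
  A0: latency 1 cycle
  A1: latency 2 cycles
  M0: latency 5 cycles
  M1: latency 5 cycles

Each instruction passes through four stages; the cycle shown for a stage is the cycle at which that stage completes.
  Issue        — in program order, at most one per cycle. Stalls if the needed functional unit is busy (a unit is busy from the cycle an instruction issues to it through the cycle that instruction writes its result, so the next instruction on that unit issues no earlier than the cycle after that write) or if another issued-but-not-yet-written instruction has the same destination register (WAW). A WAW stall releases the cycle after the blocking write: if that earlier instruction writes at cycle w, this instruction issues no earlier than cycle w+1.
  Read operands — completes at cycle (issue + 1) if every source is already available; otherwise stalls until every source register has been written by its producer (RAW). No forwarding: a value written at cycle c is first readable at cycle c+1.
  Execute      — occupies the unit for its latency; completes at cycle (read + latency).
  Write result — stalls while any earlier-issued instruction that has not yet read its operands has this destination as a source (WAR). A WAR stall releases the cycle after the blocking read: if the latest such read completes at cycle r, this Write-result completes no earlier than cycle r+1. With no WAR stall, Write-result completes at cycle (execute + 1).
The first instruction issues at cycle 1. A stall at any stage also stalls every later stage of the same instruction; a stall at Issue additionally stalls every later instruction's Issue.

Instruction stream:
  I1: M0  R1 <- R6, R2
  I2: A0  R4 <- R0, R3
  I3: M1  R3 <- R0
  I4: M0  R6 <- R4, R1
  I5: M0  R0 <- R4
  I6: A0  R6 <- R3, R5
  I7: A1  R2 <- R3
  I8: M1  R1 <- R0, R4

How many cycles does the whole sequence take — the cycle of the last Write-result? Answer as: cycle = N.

cycle = 31

[I1] 1/2/7/8
[I2] 2/3/4/5
[I3] 3/4/9/10
[I4] 9/10/15/16  (struct: M0 busy until I1 writes@8)
[I5] 17/18/23/24  (struct: M0 busy until I4 writes@16)
[I6] 18/19/20/21
[I7] 19/20/22/23
[I8] 20/25/30/31  (RAW R0: wait I5 write@24)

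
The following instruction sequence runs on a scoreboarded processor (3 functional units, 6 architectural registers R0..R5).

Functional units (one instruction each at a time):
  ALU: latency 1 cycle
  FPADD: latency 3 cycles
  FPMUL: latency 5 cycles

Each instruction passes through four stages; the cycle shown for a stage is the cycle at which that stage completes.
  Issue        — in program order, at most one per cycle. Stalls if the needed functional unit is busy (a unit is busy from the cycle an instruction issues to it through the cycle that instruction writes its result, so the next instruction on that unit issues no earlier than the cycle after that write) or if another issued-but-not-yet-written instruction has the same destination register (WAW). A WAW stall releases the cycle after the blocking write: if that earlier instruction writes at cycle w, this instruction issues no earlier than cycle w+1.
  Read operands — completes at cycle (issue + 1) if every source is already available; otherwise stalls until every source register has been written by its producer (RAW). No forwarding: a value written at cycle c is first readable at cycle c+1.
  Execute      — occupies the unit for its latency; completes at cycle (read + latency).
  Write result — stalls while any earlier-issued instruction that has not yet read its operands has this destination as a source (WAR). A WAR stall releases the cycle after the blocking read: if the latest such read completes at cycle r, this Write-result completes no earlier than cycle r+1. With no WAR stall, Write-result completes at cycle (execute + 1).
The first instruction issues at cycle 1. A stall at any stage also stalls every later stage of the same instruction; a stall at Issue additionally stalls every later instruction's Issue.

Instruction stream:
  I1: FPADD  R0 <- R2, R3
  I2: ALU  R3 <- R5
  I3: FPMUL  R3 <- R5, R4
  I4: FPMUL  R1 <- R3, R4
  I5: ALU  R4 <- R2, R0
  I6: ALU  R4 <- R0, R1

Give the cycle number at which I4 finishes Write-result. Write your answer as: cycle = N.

cycle = 21

1) issue 1, read 2, done 5, write 6
2) issue 2, read 3, done 4, write 5
3) issue 6, read 7, done 12, write 13  <WAW R3: wait I2 write@5>
4) issue 14, read 15, done 20, write 21  <struct: FPMUL busy until I3 writes@13>
5) issue 15, read 16, done 17, write 18
6) issue 19, read 22, done 23, write 24  <struct: ALU busy until I5 writes@18 / RAW R1: wait I4 write@21>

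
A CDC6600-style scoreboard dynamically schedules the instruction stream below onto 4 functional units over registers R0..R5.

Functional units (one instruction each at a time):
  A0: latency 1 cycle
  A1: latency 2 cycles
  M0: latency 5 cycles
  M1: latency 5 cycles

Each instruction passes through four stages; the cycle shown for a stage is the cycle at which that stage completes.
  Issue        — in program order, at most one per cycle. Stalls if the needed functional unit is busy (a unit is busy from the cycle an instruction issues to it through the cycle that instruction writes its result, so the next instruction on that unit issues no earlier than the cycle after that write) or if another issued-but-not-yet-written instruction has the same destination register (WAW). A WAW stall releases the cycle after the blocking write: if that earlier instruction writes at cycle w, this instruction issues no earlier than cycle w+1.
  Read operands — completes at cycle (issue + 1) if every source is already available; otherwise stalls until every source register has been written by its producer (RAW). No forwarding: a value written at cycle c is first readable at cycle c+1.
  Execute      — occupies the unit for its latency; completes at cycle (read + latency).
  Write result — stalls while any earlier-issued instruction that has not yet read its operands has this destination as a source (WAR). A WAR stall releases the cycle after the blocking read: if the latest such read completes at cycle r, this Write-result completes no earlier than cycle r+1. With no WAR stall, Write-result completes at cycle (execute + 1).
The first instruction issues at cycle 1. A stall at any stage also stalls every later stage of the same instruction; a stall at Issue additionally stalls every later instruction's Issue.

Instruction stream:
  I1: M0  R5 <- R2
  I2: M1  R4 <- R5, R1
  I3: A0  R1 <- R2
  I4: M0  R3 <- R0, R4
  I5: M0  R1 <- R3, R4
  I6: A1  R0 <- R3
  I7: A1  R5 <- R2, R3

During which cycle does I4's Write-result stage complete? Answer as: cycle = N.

cycle = 22

cycle 1: I1→M0
cycle 2: I1 RO; I2→M1
cycle 3: I3→A0
cycle 4: I3 RO
cycle 5: I3 EX
cycle 7: I1 EX
cycle 8: I1 WR R5
cycle 9: I2 RO; I4→M0
cycle 10: I3 WR R1
cycle 14: I2 EX
cycle 15: I2 WR R4
cycle 16: I4 RO
cycle 21: I4 EX
cycle 22: I4 WR R3
cycle 23: I5→M0
cycle 24: I5 RO; I6→A1
cycle 25: I6 RO
cycle 27: I6 EX
cycle 28: I6 WR R0
cycle 29: I5 EX; I7→A1
cycle 30: I5 WR R1; I7 RO
cycle 32: I7 EX
cycle 33: I7 WR R5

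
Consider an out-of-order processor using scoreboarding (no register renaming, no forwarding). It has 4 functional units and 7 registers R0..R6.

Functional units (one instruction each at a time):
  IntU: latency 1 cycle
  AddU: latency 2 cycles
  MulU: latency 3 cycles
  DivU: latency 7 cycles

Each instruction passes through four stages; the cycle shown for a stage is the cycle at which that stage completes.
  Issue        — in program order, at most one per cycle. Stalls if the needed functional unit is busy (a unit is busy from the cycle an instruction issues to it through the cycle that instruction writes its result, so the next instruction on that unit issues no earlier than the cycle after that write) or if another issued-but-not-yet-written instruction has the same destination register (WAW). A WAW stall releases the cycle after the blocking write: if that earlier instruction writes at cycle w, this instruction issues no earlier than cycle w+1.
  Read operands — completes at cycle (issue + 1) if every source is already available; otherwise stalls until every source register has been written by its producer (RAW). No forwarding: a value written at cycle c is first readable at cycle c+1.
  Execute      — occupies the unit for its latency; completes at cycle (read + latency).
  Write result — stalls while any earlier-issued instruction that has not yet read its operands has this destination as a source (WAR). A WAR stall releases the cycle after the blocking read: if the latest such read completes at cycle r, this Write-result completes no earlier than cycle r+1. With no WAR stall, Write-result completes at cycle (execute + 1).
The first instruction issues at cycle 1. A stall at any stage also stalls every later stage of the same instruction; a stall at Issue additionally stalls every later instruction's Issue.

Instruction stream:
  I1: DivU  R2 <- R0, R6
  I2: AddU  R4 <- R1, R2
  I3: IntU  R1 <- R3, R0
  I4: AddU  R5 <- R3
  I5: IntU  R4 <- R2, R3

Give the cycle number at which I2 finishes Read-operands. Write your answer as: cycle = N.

cycle = 11

[1] I1 dispatched to DivU
[2] I1 operands ready | I2 dispatched to AddU
[3] I3 dispatched to IntU
[4] I3 operands ready
[5] I3 complete
[9] I1 complete
[10] R2←I1
[11] I2 operands ready
[12] R1←I3
[13] I2 complete
[14] R4←I2
[15] I4 dispatched to AddU
[16] I4 operands ready | I5 dispatched to IntU
[17] I5 operands ready
[18] I4 complete | I5 complete
[19] R5←I4 | R4←I5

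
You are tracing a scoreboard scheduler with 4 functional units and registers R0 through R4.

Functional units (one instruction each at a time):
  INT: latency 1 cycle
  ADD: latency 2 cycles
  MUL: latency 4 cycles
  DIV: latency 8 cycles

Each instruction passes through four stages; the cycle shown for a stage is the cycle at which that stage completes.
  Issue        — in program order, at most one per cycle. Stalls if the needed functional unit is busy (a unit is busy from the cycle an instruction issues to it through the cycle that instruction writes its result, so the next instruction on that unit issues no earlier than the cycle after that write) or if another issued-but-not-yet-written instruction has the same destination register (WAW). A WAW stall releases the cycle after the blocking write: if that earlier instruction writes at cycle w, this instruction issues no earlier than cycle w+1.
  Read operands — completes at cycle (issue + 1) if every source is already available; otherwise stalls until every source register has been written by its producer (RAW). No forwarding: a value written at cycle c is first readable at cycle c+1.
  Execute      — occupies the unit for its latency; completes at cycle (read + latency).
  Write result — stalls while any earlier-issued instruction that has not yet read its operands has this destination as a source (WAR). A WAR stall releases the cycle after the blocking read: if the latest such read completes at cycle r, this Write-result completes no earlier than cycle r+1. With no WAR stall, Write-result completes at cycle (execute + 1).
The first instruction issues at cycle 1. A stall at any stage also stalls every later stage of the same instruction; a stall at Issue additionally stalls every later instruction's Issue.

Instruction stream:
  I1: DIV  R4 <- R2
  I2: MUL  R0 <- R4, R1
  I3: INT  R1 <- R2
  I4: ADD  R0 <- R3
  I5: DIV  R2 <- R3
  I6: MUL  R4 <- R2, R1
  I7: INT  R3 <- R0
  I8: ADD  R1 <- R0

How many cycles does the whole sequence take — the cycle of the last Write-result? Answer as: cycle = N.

[I1] 1/2/10/11
[I2] 2/12/16/17  (RAW R4: wait I1 write@11)
[I3] 3/4/5/13  (WAR R1: wait I2 read@12)
[I4] 18/19/21/22  (WAW R0: wait I2 write@17)
[I5] 19/20/28/29
[I6] 20/30/34/35  (RAW R2: wait I5 write@29)
[I7] 21/23/24/25  (RAW R0: wait I4 write@22)
[I8] 23/24/26/31  (struct: ADD busy until I4 writes@22; WAR R1: wait I6 read@30)

cycle = 35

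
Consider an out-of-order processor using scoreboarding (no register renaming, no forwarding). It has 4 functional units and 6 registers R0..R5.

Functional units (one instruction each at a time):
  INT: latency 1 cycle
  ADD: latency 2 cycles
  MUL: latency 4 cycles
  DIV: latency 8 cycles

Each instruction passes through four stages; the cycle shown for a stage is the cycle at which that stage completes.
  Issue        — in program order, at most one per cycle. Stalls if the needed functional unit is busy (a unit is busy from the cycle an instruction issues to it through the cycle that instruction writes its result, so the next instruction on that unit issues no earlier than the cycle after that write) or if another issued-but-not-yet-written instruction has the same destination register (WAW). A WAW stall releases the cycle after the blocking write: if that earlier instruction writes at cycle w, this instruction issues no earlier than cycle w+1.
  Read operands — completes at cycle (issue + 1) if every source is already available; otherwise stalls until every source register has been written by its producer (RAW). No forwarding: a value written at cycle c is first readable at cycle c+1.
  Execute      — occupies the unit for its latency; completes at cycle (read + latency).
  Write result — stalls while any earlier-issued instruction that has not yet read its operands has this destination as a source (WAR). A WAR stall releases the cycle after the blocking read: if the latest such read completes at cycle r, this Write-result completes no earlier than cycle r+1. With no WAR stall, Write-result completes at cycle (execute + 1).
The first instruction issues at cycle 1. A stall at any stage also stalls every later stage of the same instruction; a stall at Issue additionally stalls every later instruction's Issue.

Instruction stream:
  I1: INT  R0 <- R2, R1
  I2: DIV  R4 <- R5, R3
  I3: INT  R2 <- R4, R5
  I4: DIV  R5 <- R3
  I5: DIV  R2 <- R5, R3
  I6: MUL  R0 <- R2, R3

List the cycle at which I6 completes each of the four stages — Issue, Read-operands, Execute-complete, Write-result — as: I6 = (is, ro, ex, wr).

cycle 1: I1 dispatched to INT
cycle 2: I1 operands ready | I2 dispatched to DIV
cycle 3: I1 complete | I2 operands ready
cycle 4: R0←I1
cycle 5: I3 dispatched to INT
cycle 11: I2 complete
cycle 12: R4←I2
cycle 13: I3 operands ready | I4 dispatched to DIV
cycle 14: I3 complete | I4 operands ready
cycle 15: R2←I3
cycle 22: I4 complete
cycle 23: R5←I4
cycle 24: I5 dispatched to DIV
cycle 25: I5 operands ready | I6 dispatched to MUL
cycle 33: I5 complete
cycle 34: R2←I5
cycle 35: I6 operands ready
cycle 39: I6 complete
cycle 40: R0←I6

I6 = (25, 35, 39, 40)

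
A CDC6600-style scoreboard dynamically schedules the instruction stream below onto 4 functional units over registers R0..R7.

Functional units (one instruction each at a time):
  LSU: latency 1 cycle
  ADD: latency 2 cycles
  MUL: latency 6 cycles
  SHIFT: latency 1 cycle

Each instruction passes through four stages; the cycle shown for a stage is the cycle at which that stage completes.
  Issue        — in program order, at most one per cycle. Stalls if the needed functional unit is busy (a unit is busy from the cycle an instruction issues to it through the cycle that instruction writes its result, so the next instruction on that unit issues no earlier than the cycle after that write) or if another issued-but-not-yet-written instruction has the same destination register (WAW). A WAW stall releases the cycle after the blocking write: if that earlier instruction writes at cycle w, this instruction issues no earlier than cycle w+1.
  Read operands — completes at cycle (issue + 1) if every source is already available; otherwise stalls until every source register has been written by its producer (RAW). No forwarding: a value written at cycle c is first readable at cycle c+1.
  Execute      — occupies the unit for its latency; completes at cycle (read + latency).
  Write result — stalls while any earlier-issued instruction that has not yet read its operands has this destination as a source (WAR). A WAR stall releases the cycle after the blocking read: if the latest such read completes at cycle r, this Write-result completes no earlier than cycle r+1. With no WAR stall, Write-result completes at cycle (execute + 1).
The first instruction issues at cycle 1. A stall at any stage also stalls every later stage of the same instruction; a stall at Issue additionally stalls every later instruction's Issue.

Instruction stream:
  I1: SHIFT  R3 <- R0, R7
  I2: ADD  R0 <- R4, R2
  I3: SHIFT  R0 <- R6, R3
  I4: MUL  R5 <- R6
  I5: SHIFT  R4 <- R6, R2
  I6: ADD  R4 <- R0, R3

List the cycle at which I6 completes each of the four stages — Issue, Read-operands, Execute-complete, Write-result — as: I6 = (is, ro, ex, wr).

I1  is:1  ro:2  ex:3  wr:4
I2  is:2  ro:3  ex:5  wr:6
I3  is:7  ro:8  ex:9  wr:10  — WAW R0: wait I2 write@6
I4  is:8  ro:9  ex:15  wr:16
I5  is:11  ro:12  ex:13  wr:14  — struct: SHIFT busy until I3 writes@10
I6  is:15  ro:16  ex:18  wr:19  — WAW R4: wait I5 write@14

I6 = (15, 16, 18, 19)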